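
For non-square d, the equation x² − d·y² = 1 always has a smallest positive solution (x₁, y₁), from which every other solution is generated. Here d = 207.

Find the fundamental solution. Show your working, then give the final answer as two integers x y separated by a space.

1151 80

√207 → a₀=14, period (2,1,1,2,1,1,2,28); ℓ=8 even so k=7
k=0  a_k=14  p_k/q_k = 14/1
k=1  a_k=2  p_k/q_k = 29/2
k=2  a_k=1  p_k/q_k = 43/3
k=3  a_k=1  p_k/q_k = 72/5
…
k=5  a_k=1  p_k/q_k = 259/18
k=6  a_k=1  p_k/q_k = 446/31
k=7  a_k=2  p_k/q_k = 1151/80
→ (1151, 80).  Check: 1151²=1324801, 207·80²=1324800, difference 1.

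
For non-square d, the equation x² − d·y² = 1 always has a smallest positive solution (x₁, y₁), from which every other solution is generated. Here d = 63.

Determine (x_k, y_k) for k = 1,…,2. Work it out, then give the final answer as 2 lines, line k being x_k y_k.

8 1
127 16

√63 = [7; 1,14, …], period ℓ=2 (even) → k=1
i=0: a=7 ⇒ p=7, q=1
i=1: a=1 ⇒ p=8, q=1
(x₁, y₁) = (8, 1);  8² − 63·1² = 1 ✓
(x_2, y_2) = (8·8 + 63·1·1, 8·1 + 1·8) = (127, 16)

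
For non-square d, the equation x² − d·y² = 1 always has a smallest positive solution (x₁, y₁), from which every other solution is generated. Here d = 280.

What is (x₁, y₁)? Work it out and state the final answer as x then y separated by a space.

251 15

[16; 1,2,1,2,1,32] for √280; ℓ=6 ⇒ convergent index 5
step 0: (16, 1)  from 16·(1,0) + (0,1)
step 1: (17, 1)  from 1·(16,1) + (1,0)
…
step 4: (184, 11)  from 2·(67,4) + (50,3)
step 5: (251, 15)  from 1·(184,11) + (67,4)
→ (251, 15).  Check: 251²=63001, 280·15²=63000, difference 1.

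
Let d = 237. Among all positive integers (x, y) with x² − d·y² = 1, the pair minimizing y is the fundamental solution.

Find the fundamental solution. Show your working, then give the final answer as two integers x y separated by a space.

228151 14820

√237 = [15; 2,1,1,7,10,7,1,1,2,30, …], period ℓ=10 (even) → k=9
k=0  a_k=15  p_k/q_k = 15/1
…
k=2  a_k=1  p_k/q_k = 46/3
k=3  a_k=1  p_k/q_k = 77/5
k=4  a_k=7  p_k/q_k = 585/38
k=5  a_k=10  p_k/q_k = 5927/385
k=6  a_k=7  p_k/q_k = 42074/2733
…
k=8  a_k=1  p_k/q_k = 90075/5851
k=9  a_k=2  p_k/q_k = 228151/14820
fundamental: x₁=228151, y₁=14820  (since 52052878801 − 237·219632400 = 1)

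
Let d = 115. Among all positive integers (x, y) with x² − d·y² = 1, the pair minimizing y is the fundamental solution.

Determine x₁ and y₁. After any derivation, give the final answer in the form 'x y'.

1126 105

√115 → a₀=10, period (1,2,1,1,1,1,1,2,1,20); ℓ=10 even so k=9
step 0: (10, 1)  from 10·(1,0) + (0,1)
step 1: (11, 1)  from 1·(10,1) + (1,0)
…
step 3: (43, 4)  from 1·(32,3) + (11,1)
step 4: (75, 7)  from 1·(43,4) + (32,3)
step 5: (118, 11)  from 1·(75,7) + (43,4)
step 6: (193, 18)  from 1·(118,11) + (75,7)
…
step 8: (815, 76)  from 2·(311,29) + (193,18)
step 9: (1126, 105)  from 1·(815,76) + (311,29)
→ (1126, 105).  Check: 1126²=1267876, 115·105²=1267875, difference 1.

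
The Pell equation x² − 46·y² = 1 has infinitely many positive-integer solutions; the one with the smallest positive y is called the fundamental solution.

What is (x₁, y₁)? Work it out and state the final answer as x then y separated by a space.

24335 3588

[6; 1,3,1,1,2,6,2,1,1,3,1,12] for √46; ℓ=12 ⇒ convergent index 11
i=0: a=6 ⇒ p=6, q=1
i=1: a=1 ⇒ p=7, q=1
i=2: a=3 ⇒ p=27, q=4
…
i=5: a=2 ⇒ p=156, q=23
i=6: a=6 ⇒ p=997, q=147
…
i=8: a=1 ⇒ p=3147, q=464
i=9: a=1 ⇒ p=5297, q=781
i=10: a=3 ⇒ p=19038, q=2807
i=11: a=1 ⇒ p=24335, q=3588
fundamental: x₁=24335, y₁=3588  (since 592192225 − 46·12873744 = 1)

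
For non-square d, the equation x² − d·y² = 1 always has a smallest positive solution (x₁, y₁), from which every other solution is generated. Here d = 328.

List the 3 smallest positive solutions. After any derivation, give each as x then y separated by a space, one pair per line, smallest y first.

163 9
53137 2934
17322499 956475

[18; 9,36] for √328; ℓ=2 ⇒ convergent index 1
step 0: (18, 1)  from 18·(1,0) + (0,1)
step 1: (163, 9)  from 9·(18,1) + (1,0)
→ (163, 9).  Check: 163²=26569, 328·9²=26568, difference 1.
k=2:  x_2 = 163·163+328·9·9 = 53137,  y_2 = 163·9+9·163 = 2934
k=3:  x_3 = 163·53137+328·9·2934 = 17322499,  y_3 = 163·2934+9·53137 = 956475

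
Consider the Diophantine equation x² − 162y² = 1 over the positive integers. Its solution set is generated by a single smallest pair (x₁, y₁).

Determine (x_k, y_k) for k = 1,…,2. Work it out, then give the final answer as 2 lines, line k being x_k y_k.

19601 1540
768398401 60371080

[12; 1,2,1,2,12,2,1,2,1,24] for √162; ℓ=10 ⇒ convergent index 9
i=0: a=12 ⇒ p=12, q=1
i=1: a=1 ⇒ p=13, q=1
…
i=4: a=2 ⇒ p=140, q=11
…
i=7: a=1 ⇒ p=5333, q=419
i=8: a=2 ⇒ p=14268, q=1121
i=9: a=1 ⇒ p=19601, q=1540
→ (19601, 1540).  Check: 19601²=384199201, 162·1540²=384199200, difference 1.
(x_2, y_2) = (19601·19601 + 162·1540·1540, 19601·1540 + 1540·19601) = (768398401, 60371080)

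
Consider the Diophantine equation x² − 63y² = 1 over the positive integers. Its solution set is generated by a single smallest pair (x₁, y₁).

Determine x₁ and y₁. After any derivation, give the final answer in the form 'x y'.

8 1

d=63: √d = [7; 1,14] (ℓ=2, even), read p_1/q_1
k=0  a_k=7  p_k/q_k = 7/1
k=1  a_k=1  p_k/q_k = 8/1
→ (8, 1).  Check: 8²=64, 63·1²=63, difference 1.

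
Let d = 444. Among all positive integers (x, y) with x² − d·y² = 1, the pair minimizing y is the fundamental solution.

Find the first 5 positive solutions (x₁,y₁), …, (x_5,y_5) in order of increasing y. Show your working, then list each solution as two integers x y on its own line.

√444 = [21; 14,42, …], period ℓ=2 (even) → k=1
step 0: (21, 1)  from 21·(1,0) + (0,1)
step 1: (295, 14)  from 14·(21,1) + (1,0)
(x₁, y₁) = (295, 14);  295² − 444·14² = 1 ✓
k=2:  x_2 = 295·295+444·14·14 = 174049,  y_2 = 295·14+14·295 = 8260
k=3:  x_3 = 295·174049+444·14·8260 = 102688615,  y_3 = 295·8260+14·174049 = 4873386
k=4:  x_4 = 295·102688615+444·14·4873386 = 60586108801,  y_4 = 295·4873386+14·102688615 = 2875289480
k=5:  x_5 = 295·60586108801+444·14·2875289480 = 35745701503975,  y_5 = 295·2875289480+14·60586108801 = 1696415919814

295 14
174049 8260
102688615 4873386
60586108801 2875289480
35745701503975 1696415919814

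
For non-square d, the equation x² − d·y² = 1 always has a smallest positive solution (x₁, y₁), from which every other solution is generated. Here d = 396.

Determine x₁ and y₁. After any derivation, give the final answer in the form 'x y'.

199 10

√396 = [19; 1,8,1,38, …], period ℓ=4 (even) → k=3
i=0: a=19 ⇒ p=19, q=1
…
i=2: a=8 ⇒ p=179, q=9
i=3: a=1 ⇒ p=199, q=10
(x₁, y₁) = (199, 10);  199² − 396·10² = 1 ✓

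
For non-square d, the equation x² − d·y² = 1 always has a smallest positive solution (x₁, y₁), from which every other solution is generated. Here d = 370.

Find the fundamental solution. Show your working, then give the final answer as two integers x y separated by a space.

√370 = [19; 4,4,38, …], period ℓ=3 (odd) → k=5
step 0: (19, 1)  from 19·(1,0) + (0,1)
step 1: (77, 4)  from 4·(19,1) + (1,0)
…
step 4: (50339, 2617)  from 4·(12503,650) + (327,17)
step 5: (213859, 11118)  from 4·(50339,2617) + (12503,650)
fundamental: x₁=213859, y₁=11118  (since 45735671881 − 370·123609924 = 1)

213859 11118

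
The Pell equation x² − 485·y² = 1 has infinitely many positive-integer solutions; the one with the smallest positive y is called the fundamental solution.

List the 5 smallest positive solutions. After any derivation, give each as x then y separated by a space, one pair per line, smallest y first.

969 44
1877921 85272
3639409929 165257092
7053174564481 320268159024
13669048666554249 620679526931420

√485 → a₀=22, period (44); ℓ=1 odd so k=1
step 0: (22, 1)  from 22·(1,0) + (0,1)
step 1: (969, 44)  from 44·(22,1) + (1,0)
(x₁, y₁) = (969, 44);  969² − 485·44² = 1 ✓
n=2: (969,44)∘(969,44) = (969·969+485·44·44, 969·44+44·969) = (1877921,85272)
n=3: (1877921,85272)∘(969,44) = (969·1877921+485·44·85272, 969·85272+44·1877921) = (3639409929,165257092)
n=4: (3639409929,165257092)∘(969,44) = (969·3639409929+485·44·165257092, 969·165257092+44·3639409929) = (7053174564481,320268159024)
n=5: (7053174564481,320268159024)∘(969,44) = (969·7053174564481+485·44·320268159024, 969·320268159024+44·7053174564481) = (13669048666554249,620679526931420)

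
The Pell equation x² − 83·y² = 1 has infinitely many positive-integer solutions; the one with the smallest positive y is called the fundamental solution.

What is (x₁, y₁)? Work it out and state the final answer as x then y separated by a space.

[9; 9,18] for √83; ℓ=2 ⇒ convergent index 1
i=0: a=9 ⇒ p=9, q=1
i=1: a=9 ⇒ p=82, q=9
(x₁, y₁) = (82, 9);  82² − 83·9² = 1 ✓

82 9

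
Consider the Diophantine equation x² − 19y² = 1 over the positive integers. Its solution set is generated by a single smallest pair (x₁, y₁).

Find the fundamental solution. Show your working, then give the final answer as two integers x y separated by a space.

√19 → a₀=4, period (2,1,3,1,2,8); ℓ=6 even so k=5
i=0: a=4 ⇒ p=4, q=1
…
i=2: a=1 ⇒ p=13, q=3
i=3: a=3 ⇒ p=48, q=11
i=4: a=1 ⇒ p=61, q=14
i=5: a=2 ⇒ p=170, q=39
(x₁, y₁) = (170, 39);  170² − 19·39² = 1 ✓

170 39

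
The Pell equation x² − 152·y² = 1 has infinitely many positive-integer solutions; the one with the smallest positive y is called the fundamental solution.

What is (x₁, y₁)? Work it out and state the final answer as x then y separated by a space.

37 3

√152 → a₀=12, period (3,24); ℓ=2 even so k=1
k=0  a_k=12  p_k/q_k = 12/1
k=1  a_k=3  p_k/q_k = 37/3
fundamental: x₁=37, y₁=3  (since 1369 − 152·9 = 1)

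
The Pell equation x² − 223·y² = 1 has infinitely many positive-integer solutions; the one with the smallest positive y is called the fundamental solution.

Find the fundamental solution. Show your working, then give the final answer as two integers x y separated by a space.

224 15

√223 = [14; 1,13,1,28, …], period ℓ=4 (even) → k=3
step 0: (14, 1)  from 14·(1,0) + (0,1)
step 1: (15, 1)  from 1·(14,1) + (1,0)
step 2: (209, 14)  from 13·(15,1) + (14,1)
step 3: (224, 15)  from 1·(209,14) + (15,1)
(x₁, y₁) = (224, 15);  224² − 223·15² = 1 ✓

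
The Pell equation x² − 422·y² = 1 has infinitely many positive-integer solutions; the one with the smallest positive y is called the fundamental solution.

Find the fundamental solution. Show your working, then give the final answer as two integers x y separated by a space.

7022501 341850

√422 = [20; 1,1,5,2,1,…,1,1,40, …], period ℓ=14 (even) → k=13
k=0  a_k=20  p_k/q_k = 20/1
…
k=2  a_k=1  p_k/q_k = 41/2
k=3  a_k=5  p_k/q_k = 226/11
…
k=5  a_k=1  p_k/q_k = 719/35
…
k=7  a_k=20  p_k/q_k = 53719/2615
k=8  a_k=3  p_k/q_k = 163807/7974
k=9  a_k=1  p_k/q_k = 217526/10589
k=10  a_k=2  p_k/q_k = 598859/29152
k=11  a_k=5  p_k/q_k = 3211821/156349
k=12  a_k=1  p_k/q_k = 3810680/185501
k=13  a_k=1  p_k/q_k = 7022501/341850
→ (7022501, 341850).  Check: 7022501²=49315520295001, 422·341850²=49315520295000, difference 1.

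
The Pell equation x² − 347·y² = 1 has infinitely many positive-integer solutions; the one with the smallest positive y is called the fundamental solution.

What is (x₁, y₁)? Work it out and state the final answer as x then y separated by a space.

[18; 1,1,1,2,4,…,1,1,36] for √347; ℓ=14 ⇒ convergent index 13
a_0=18:  p_0=18·1+0=18,  q_0=18·0+1=1
a_1=1:  p_1=1·18+1=19,  q_1=1·1+0=1
a_2=1:  p_2=1·19+18=37,  q_2=1·1+1=2
a_3=1:  p_3=1·37+19=56,  q_3=1·2+1=3
a_4=2:  p_4=2·56+37=149,  q_4=2·3+2=8
a_5=4:  p_5=4·149+56=652,  q_5=4·8+3=35
a_6=1:  p_6=1·652+149=801,  q_6=1·35+8=43
a_7=17:  p_7=17·801+652=14269,  q_7=17·43+35=766
a_8=1:  p_8=1·14269+801=15070,  q_8=1·766+43=809
…
a_10=2:  p_10=2·74549+15070=164168,  q_10=2·4002+809=8813
…
a_12=1:  p_12=1·238717+164168=402885,  q_12=1·12815+8813=21628
a_13=1:  p_13=1·402885+238717=641602,  q_13=1·21628+12815=34443
fundamental: x₁=641602, y₁=34443  (since 411653126404 − 347·1186320249 = 1)

641602 34443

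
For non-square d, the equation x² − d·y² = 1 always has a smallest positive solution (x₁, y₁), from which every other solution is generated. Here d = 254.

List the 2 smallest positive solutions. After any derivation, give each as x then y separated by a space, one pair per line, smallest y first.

255 16
130049 8160

[15; 1,14,1,30] for √254; ℓ=4 ⇒ convergent index 3
k=0  a_k=15  p_k/q_k = 15/1
k=1  a_k=1  p_k/q_k = 16/1
k=2  a_k=14  p_k/q_k = 239/15
k=3  a_k=1  p_k/q_k = 255/16
→ (255, 16).  Check: 255²=65025, 254·16²=65024, difference 1.
(x_2, y_2) = (255·255 + 254·16·16, 255·16 + 16·255) = (130049, 8160)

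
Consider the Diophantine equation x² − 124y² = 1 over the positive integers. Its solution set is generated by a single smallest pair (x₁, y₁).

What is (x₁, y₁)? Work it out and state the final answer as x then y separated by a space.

d=124: √d = [11; 7,2,1,1,1,…,2,7,22] (ℓ=16, even), read p_15/q_15
k=0  a_k=11  p_k/q_k = 11/1
…
k=2  a_k=2  p_k/q_k = 167/15
k=3  a_k=1  p_k/q_k = 245/22
…
k=5  a_k=1  p_k/q_k = 657/59
…
k=7  a_k=1  p_k/q_k = 3040/273
…
k=9  a_k=1  p_k/q_k = 17583/1579
…
k=11  a_k=1  p_k/q_k = 84875/7622
k=12  a_k=1  p_k/q_k = 152167/13665
…
k=14  a_k=2  p_k/q_k = 626251/56239
k=15  a_k=7  p_k/q_k = 4620799/414960
(x₁, y₁) = (4620799, 414960);  4620799² − 124·414960² = 1 ✓

4620799 414960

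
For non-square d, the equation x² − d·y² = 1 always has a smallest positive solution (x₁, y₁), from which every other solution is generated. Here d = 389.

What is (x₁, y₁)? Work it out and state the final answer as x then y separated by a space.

3287049 166660

d=389: √d = [19; 1,2,1,1,1,1,2,1,38] (ℓ=9, odd), read p_17/q_17
step 0: (19, 1)  from 19·(1,0) + (0,1)
…
step 2: (59, 3)  from 2·(20,1) + (19,1)
…
step 4: (138, 7)  from 1·(79,4) + (59,3)
…
step 7: (927, 47)  from 2·(355,18) + (217,11)
step 8: (1282, 65)  from 1·(927,47) + (355,18)
step 9: (49643, 2517)  from 38·(1282,65) + (927,47)
…
step 11: (151493, 7681)  from 2·(50925,2582) + (49643,2517)
…
step 14: (556329, 28207)  from 1·(353911,17944) + (202418,10263)
…
step 16: (2376809, 120509)  from 2·(910240,46151) + (556329,28207)
step 17: (3287049, 166660)  from 1·(2376809,120509) + (910240,46151)
(x₁, y₁) = (3287049, 166660);  3287049² − 389·166660² = 1 ✓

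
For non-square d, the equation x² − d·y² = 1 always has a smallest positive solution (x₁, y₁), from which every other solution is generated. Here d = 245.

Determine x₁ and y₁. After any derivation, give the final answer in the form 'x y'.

51841 3312

√245 → a₀=15, period (1,1,1,7,6,7,1,1,1,30); ℓ=10 even so k=9
step 0: (15, 1)  from 15·(1,0) + (0,1)
…
step 5: (2207, 141)  from 6·(360,23) + (47,3)
step 6: (15809, 1010)  from 7·(2207,141) + (360,23)
step 7: (18016, 1151)  from 1·(15809,1010) + (2207,141)
step 8: (33825, 2161)  from 1·(18016,1151) + (15809,1010)
step 9: (51841, 3312)  from 1·(33825,2161) + (18016,1151)
(x₁, y₁) = (51841, 3312);  51841² − 245·3312² = 1 ✓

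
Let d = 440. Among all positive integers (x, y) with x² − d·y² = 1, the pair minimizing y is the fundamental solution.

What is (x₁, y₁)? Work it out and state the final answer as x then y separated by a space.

[20; 1,40] for √440; ℓ=2 ⇒ convergent index 1
k=0  a_k=20  p_k/q_k = 20/1
k=1  a_k=1  p_k/q_k = 21/1
fundamental: x₁=21, y₁=1  (since 441 − 440·1 = 1)

21 1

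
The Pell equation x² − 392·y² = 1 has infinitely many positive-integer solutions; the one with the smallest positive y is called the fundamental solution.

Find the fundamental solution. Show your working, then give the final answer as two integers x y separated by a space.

99 5

√392 = [19; 1,3,1,38, …], period ℓ=4 (even) → k=3
step 0: (19, 1)  from 19·(1,0) + (0,1)
step 1: (20, 1)  from 1·(19,1) + (1,0)
step 2: (79, 4)  from 3·(20,1) + (19,1)
step 3: (99, 5)  from 1·(79,4) + (20,1)
(x₁, y₁) = (99, 5);  99² − 392·5² = 1 ✓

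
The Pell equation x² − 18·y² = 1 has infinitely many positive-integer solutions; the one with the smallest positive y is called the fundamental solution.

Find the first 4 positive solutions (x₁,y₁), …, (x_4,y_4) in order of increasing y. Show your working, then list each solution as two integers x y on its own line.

17 4
577 136
19601 4620
665857 156944

√18 → a₀=4, period (4,8); ℓ=2 even so k=1
a_0=4:  p_0=4·1+0=4,  q_0=4·0+1=1
a_1=4:  p_1=4·4+1=17,  q_1=4·1+0=4
→ (17, 4).  Check: 17²=289, 18·4²=288, difference 1.
k=2:  x_2 = 17·17+18·4·4 = 577,  y_2 = 17·4+4·17 = 136
k=3:  x_3 = 17·577+18·4·136 = 19601,  y_3 = 17·136+4·577 = 4620
k=4:  x_4 = 17·19601+18·4·4620 = 665857,  y_4 = 17·4620+4·19601 = 156944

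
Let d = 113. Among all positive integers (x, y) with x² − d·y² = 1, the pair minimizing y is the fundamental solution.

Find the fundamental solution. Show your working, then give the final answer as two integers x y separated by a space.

[10; 1,1,1,2,2,1,1,1,20] for √113; ℓ=9 ⇒ convergent index 17
step 0: (10, 1)  from 10·(1,0) + (0,1)
step 1: (11, 1)  from 1·(10,1) + (1,0)
…
step 6: (287, 27)  from 1·(202,19) + (85,8)
step 7: (489, 46)  from 1·(287,27) + (202,19)
step 8: (776, 73)  from 1·(489,46) + (287,27)
…
step 10: (16785, 1579)  from 1·(16009,1506) + (776,73)
step 11: (32794, 3085)  from 1·(16785,1579) + (16009,1506)
step 12: (49579, 4664)  from 1·(32794,3085) + (16785,1579)
step 13: (131952, 12413)  from 2·(49579,4664) + (32794,3085)
step 14: (313483, 29490)  from 2·(131952,12413) + (49579,4664)
step 15: (445435, 41903)  from 1·(313483,29490) + (131952,12413)
step 16: (758918, 71393)  from 1·(445435,41903) + (313483,29490)
step 17: (1204353, 113296)  from 1·(758918,71393) + (445435,41903)
→ (1204353, 113296).  Check: 1204353²=1450466148609, 113·113296²=1450466148608, difference 1.

1204353 113296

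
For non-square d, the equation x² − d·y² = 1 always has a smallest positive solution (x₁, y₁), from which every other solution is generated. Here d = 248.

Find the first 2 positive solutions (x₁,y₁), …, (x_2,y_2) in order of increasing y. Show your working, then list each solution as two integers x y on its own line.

[15; 1,2,1,30] for √248; ℓ=4 ⇒ convergent index 3
a_0=15:  p_0=15·1+0=15,  q_0=15·0+1=1
…
a_2=2:  p_2=2·16+15=47,  q_2=2·1+1=3
a_3=1:  p_3=1·47+16=63,  q_3=1·3+1=4
→ (63, 4).  Check: 63²=3969, 248·4²=3968, difference 1.
k=2:  x_2 = 63·63+248·4·4 = 7937,  y_2 = 63·4+4·63 = 504

63 4
7937 504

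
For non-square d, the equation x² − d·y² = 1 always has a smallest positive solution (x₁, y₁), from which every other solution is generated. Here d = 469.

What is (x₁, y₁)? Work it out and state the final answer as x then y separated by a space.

137215 6336

√469 → a₀=21, period (1,1,1,10,6,10,1,1,1,42); ℓ=10 even so k=9
step 0: (21, 1)  from 21·(1,0) + (0,1)
…
step 7: (47146, 2177)  from 1·(42923,1982) + (4223,195)
step 8: (90069, 4159)  from 1·(47146,2177) + (42923,1982)
step 9: (137215, 6336)  from 1·(90069,4159) + (47146,2177)
(x₁, y₁) = (137215, 6336);  137215² − 469·6336² = 1 ✓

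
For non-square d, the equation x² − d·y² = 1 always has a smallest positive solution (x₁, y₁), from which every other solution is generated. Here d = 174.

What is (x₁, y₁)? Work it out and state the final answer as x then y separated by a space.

1451 110

√174 → a₀=13, period (5,4,5,26); ℓ=4 even so k=3
i=0: a=13 ⇒ p=13, q=1
…
i=2: a=4 ⇒ p=277, q=21
i=3: a=5 ⇒ p=1451, q=110
→ (1451, 110).  Check: 1451²=2105401, 174·110²=2105400, difference 1.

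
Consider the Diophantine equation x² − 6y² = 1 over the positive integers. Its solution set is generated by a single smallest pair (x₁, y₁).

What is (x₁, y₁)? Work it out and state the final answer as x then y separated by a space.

√6 → a₀=2, period (2,4); ℓ=2 even so k=1
i=0: a=2 ⇒ p=2, q=1
i=1: a=2 ⇒ p=5, q=2
(x₁, y₁) = (5, 2);  5² − 6·2² = 1 ✓

5 2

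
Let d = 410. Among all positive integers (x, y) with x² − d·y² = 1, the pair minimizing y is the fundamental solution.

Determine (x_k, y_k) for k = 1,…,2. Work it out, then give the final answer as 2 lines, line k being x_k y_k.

81 4
13121 648

√410 → a₀=20, period (4,40); ℓ=2 even so k=1
k=0  a_k=20  p_k/q_k = 20/1
k=1  a_k=4  p_k/q_k = 81/4
→ (81, 4).  Check: 81²=6561, 410·4²=6560, difference 1.
n=2: (81,4)∘(81,4) = (81·81+410·4·4, 81·4+4·81) = (13121,648)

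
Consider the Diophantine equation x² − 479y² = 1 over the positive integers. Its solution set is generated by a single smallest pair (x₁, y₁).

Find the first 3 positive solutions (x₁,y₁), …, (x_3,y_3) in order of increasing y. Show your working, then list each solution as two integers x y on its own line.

√479 → a₀=21, period (1,7,1,3,2,21,2,3,1,7,1,42); ℓ=12 even so k=11
step 0: (21, 1)  from 21·(1,0) + (0,1)
step 1: (22, 1)  from 1·(21,1) + (1,0)
step 2: (175, 8)  from 7·(22,1) + (21,1)
step 3: (197, 9)  from 1·(175,8) + (22,1)
step 4: (766, 35)  from 3·(197,9) + (175,8)
…
step 9: (340591, 15562)  from 1·(264712,12095) + (75879,3467)
step 10: (2648849, 121029)  from 7·(340591,15562) + (264712,12095)
step 11: (2989440, 136591)  from 1·(2648849,121029) + (340591,15562)
fundamental: x₁=2989440, y₁=136591  (since 8936751513600 − 479·18657101281 = 1)
(x_2, y_2) = (2989440·2989440 + 479·136591·136591, 2989440·136591 + 136591·2989440) = (17873503027199, 816661198080)
(x_3, y_3) = (2989440·17873503027199 + 479·136591·816661198080, 2989440·816661198080 + 136591·17873503027199) = (106863529779256567680, 4882719303976413809)

2989440 136591
17873503027199 816661198080
106863529779256567680 4882719303976413809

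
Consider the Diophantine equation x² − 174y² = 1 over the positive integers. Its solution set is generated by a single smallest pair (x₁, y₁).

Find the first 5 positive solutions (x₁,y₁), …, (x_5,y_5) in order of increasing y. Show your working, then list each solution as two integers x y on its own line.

[13; 5,4,5,26] for √174; ℓ=4 ⇒ convergent index 3
step 0: (13, 1)  from 13·(1,0) + (0,1)
step 1: (66, 5)  from 5·(13,1) + (1,0)
step 2: (277, 21)  from 4·(66,5) + (13,1)
step 3: (1451, 110)  from 5·(277,21) + (66,5)
fundamental: x₁=1451, y₁=110  (since 2105401 − 174·12100 = 1)
(1451+110√174)^2 = 4210801 + 319220√174
(1451+110√174)^3 = 12219743051 + 926376330√174
(1451+110√174)^4 = 35461690123201 + 2688343790440√174
(1451+110√174)^5 = 102909812517786251 + 7801572753480550√174

1451 110
4210801 319220
12219743051 926376330
35461690123201 2688343790440
102909812517786251 7801572753480550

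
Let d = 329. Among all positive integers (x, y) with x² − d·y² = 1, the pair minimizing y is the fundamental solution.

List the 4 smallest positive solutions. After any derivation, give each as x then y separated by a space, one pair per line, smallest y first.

2376415 131016
11294696504449 622696775280
53681772387237964255 2959571914453911384
255140338255224918953587201 14066342182173360946441440

√329 → a₀=18, period (7,4,2,1,1,4,1,1,2,4,7,36); ℓ=12 even so k=11
i=0: a=18 ⇒ p=18, q=1
i=1: a=7 ⇒ p=127, q=7
…
i=4: a=1 ⇒ p=1705, q=94
i=5: a=1 ⇒ p=2884, q=159
i=6: a=4 ⇒ p=13241, q=730
i=7: a=1 ⇒ p=16125, q=889
i=8: a=1 ⇒ p=29366, q=1619
i=9: a=2 ⇒ p=74857, q=4127
i=10: a=4 ⇒ p=328794, q=18127
i=11: a=7 ⇒ p=2376415, q=131016
fundamental: x₁=2376415, y₁=131016  (since 5647348252225 − 329·17165192256 = 1)
k=2:  x_2 = 2376415·2376415+329·131016·131016 = 11294696504449,  y_2 = 2376415·131016+131016·2376415 = 622696775280
k=3:  x_3 = 2376415·11294696504449+329·131016·622696775280 = 53681772387237964255,  y_3 = 2376415·622696775280+131016·11294696504449 = 2959571914453911384
k=4:  x_4 = 2376415·53681772387237964255+329·131016·2959571914453911384 = 255140338255224918953587201,  y_4 = 2376415·2959571914453911384+131016·53681772387237964255 = 14066342182173360946441440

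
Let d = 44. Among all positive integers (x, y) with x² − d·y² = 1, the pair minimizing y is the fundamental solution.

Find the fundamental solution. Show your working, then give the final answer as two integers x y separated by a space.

199 30

d=44: √d = [6; 1,1,1,2,1,1,1,12] (ℓ=8, even), read p_7/q_7
a_0=6:  p_0=6·1+0=6,  q_0=6·0+1=1
a_1=1:  p_1=1·6+1=7,  q_1=1·1+0=1
a_2=1:  p_2=1·7+6=13,  q_2=1·1+1=2
a_3=1:  p_3=1·13+7=20,  q_3=1·2+1=3
a_4=2:  p_4=2·20+13=53,  q_4=2·3+2=8
a_5=1:  p_5=1·53+20=73,  q_5=1·8+3=11
a_6=1:  p_6=1·73+53=126,  q_6=1·11+8=19
a_7=1:  p_7=1·126+73=199,  q_7=1·19+11=30
→ (199, 30).  Check: 199²=39601, 44·30²=39600, difference 1.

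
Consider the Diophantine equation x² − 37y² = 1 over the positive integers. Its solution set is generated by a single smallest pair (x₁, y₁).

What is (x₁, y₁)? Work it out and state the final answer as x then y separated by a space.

73 12

d=37: √d = [6; 12] (ℓ=1, odd), read p_1/q_1
step 0: (6, 1)  from 6·(1,0) + (0,1)
step 1: (73, 12)  from 12·(6,1) + (1,0)
(x₁, y₁) = (73, 12);  73² − 37·12² = 1 ✓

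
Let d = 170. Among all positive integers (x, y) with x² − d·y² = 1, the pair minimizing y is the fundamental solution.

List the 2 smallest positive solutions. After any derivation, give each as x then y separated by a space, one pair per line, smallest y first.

√170 = [13; 26, …], period ℓ=1 (odd) → k=1
a_0=13:  p_0=13·1+0=13,  q_0=13·0+1=1
a_1=26:  p_1=26·13+1=339,  q_1=26·1+0=26
→ (339, 26).  Check: 339²=114921, 170·26²=114920, difference 1.
k=2:  x_2 = 339·339+170·26·26 = 229841,  y_2 = 339·26+26·339 = 17628

339 26
229841 17628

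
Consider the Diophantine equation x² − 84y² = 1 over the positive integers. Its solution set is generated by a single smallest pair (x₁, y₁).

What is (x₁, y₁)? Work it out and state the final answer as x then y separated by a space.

55 6

[9; 6,18] for √84; ℓ=2 ⇒ convergent index 1
a_0=9:  p_0=9·1+0=9,  q_0=9·0+1=1
a_1=6:  p_1=6·9+1=55,  q_1=6·1+0=6
fundamental: x₁=55, y₁=6  (since 3025 − 84·36 = 1)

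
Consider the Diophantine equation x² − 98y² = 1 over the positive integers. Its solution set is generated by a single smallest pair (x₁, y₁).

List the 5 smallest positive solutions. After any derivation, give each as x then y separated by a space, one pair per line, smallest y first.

99 10
19601 1980
3880899 392030
768398401 77619960
152139002499 15368360050

d=98: √d = [9; 1,8,1,18] (ℓ=4, even), read p_3/q_3
i=0: a=9 ⇒ p=9, q=1
i=1: a=1 ⇒ p=10, q=1
i=2: a=8 ⇒ p=89, q=9
i=3: a=1 ⇒ p=99, q=10
fundamental: x₁=99, y₁=10  (since 9801 − 98·100 = 1)
n=2: (99,10)∘(99,10) = (99·99+98·10·10, 99·10+10·99) = (19601,1980)
n=3: (19601,1980)∘(99,10) = (99·19601+98·10·1980, 99·1980+10·19601) = (3880899,392030)
n=4: (3880899,392030)∘(99,10) = (99·3880899+98·10·392030, 99·392030+10·3880899) = (768398401,77619960)
n=5: (768398401,77619960)∘(99,10) = (99·768398401+98·10·77619960, 99·77619960+10·768398401) = (152139002499,15368360050)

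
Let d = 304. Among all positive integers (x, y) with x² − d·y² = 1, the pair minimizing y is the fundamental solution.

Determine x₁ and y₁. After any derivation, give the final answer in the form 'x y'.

57799 3315

√304 → a₀=17, period (2,3,2,1,1,1,1,1,2,3,2,34); ℓ=12 even so k=11
a_0=17:  p_0=17·1+0=17,  q_0=17·0+1=1
a_1=2:  p_1=2·17+1=35,  q_1=2·1+0=2
a_2=3:  p_2=3·35+17=122,  q_2=3·2+1=7
…
a_4=1:  p_4=1·279+122=401,  q_4=1·16+7=23
a_5=1:  p_5=1·401+279=680,  q_5=1·23+16=39
a_6=1:  p_6=1·680+401=1081,  q_6=1·39+23=62
a_7=1:  p_7=1·1081+680=1761,  q_7=1·62+39=101
a_8=1:  p_8=1·1761+1081=2842,  q_8=1·101+62=163
…
a_10=3:  p_10=3·7445+2842=25177,  q_10=3·427+163=1444
a_11=2:  p_11=2·25177+7445=57799,  q_11=2·1444+427=3315
(x₁, y₁) = (57799, 3315);  57799² − 304·3315² = 1 ✓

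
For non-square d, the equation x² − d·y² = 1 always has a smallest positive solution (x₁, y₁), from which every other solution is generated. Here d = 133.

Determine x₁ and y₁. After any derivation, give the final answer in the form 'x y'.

√133 = [11; 1,1,7,5,1,…,1,1,22, …], period ℓ=16 (even) → k=15
k=0  a_k=11  p_k/q_k = 11/1
…
k=4  a_k=5  p_k/q_k = 888/77
k=5  a_k=1  p_k/q_k = 1061/92
k=6  a_k=1  p_k/q_k = 1949/169
…
k=9  a_k=1  p_k/q_k = 10979/952
…
k=12  a_k=5  p_k/q_k = 168583/14618
…
k=14  a_k=1  p_k/q_k = 1378591/119539
k=15  a_k=1  p_k/q_k = 2588599/224460
→ (2588599, 224460).  Check: 2588599²=6700844782801, 133·224460²=6700844782800, difference 1.

2588599 224460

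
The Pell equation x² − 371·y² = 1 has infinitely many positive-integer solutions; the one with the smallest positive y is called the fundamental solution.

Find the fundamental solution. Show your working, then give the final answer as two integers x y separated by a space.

1695 88

[19; 3,1,4,1,3,38] for √371; ℓ=6 ⇒ convergent index 5
k=0  a_k=19  p_k/q_k = 19/1
k=1  a_k=3  p_k/q_k = 58/3
…
k=4  a_k=1  p_k/q_k = 443/23
k=5  a_k=3  p_k/q_k = 1695/88
fundamental: x₁=1695, y₁=88  (since 2873025 − 371·7744 = 1)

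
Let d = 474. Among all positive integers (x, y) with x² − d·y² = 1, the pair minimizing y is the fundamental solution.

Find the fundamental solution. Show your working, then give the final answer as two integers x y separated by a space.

√474 → a₀=21, period (1,3,2,1,1,…,3,1,42); ℓ=14 even so k=13
a_0=21:  p_0=21·1+0=21,  q_0=21·0+1=1
…
a_5=1:  p_5=1·283+196=479,  q_5=1·13+9=22
…
a_7=6:  p_7=6·762+479=5051,  q_7=6·35+22=232
a_8=1:  p_8=1·5051+762=5813,  q_8=1·232+35=267
…
a_10=1:  p_10=1·10864+5813=16677,  q_10=1·499+267=766
a_11=2:  p_11=2·16677+10864=44218,  q_11=2·766+499=2031
a_12=3:  p_12=3·44218+16677=149331,  q_12=3·2031+766=6859
a_13=1:  p_13=1·149331+44218=193549,  q_13=1·6859+2031=8890
fundamental: x₁=193549, y₁=8890  (since 37461215401 − 474·79032100 = 1)

193549 8890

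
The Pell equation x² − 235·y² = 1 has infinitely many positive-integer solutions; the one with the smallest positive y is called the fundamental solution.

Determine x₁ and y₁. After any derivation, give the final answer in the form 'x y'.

√235 → a₀=15, period (3,30); ℓ=2 even so k=1
i=0: a=15 ⇒ p=15, q=1
i=1: a=3 ⇒ p=46, q=3
(x₁, y₁) = (46, 3);  46² − 235·3² = 1 ✓

46 3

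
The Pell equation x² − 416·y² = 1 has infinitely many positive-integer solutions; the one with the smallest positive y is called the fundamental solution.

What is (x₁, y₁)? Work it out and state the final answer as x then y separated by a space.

√416 → a₀=20, period (2,1,1,9,1,1,2,40); ℓ=8 even so k=7
i=0: a=20 ⇒ p=20, q=1
i=1: a=2 ⇒ p=41, q=2
i=2: a=1 ⇒ p=61, q=3
i=3: a=1 ⇒ p=102, q=5
i=4: a=9 ⇒ p=979, q=48
…
i=6: a=1 ⇒ p=2060, q=101
i=7: a=2 ⇒ p=5201, q=255
(x₁, y₁) = (5201, 255);  5201² − 416·255² = 1 ✓

5201 255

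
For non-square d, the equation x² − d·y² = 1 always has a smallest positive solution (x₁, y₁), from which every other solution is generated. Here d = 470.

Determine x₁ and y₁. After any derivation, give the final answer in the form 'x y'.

1691 78

√470 = [21; 1,2,8,2,1,42, …], period ℓ=6 (even) → k=5
step 0: (21, 1)  from 21·(1,0) + (0,1)
…
step 3: (542, 25)  from 8·(65,3) + (22,1)
step 4: (1149, 53)  from 2·(542,25) + (65,3)
step 5: (1691, 78)  from 1·(1149,53) + (542,25)
fundamental: x₁=1691, y₁=78  (since 2859481 − 470·6084 = 1)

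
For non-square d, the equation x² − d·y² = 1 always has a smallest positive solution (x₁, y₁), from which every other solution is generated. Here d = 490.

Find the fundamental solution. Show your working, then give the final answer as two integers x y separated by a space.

1039681 46968

√490 → a₀=22, period (7,2,1,4,4,4,1,2,7,44); ℓ=10 even so k=9
k=0  a_k=22  p_k/q_k = 22/1
k=1  a_k=7  p_k/q_k = 155/7
k=2  a_k=2  p_k/q_k = 332/15
k=3  a_k=1  p_k/q_k = 487/22
k=4  a_k=4  p_k/q_k = 2280/103
k=5  a_k=4  p_k/q_k = 9607/434
k=6  a_k=4  p_k/q_k = 40708/1839
k=7  a_k=1  p_k/q_k = 50315/2273
k=8  a_k=2  p_k/q_k = 141338/6385
k=9  a_k=7  p_k/q_k = 1039681/46968
(x₁, y₁) = (1039681, 46968);  1039681² − 490·46968² = 1 ✓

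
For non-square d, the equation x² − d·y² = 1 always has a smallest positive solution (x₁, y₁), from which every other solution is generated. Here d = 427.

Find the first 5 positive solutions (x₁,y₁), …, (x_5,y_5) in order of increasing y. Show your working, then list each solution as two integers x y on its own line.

62 3
7687 372
953126 46125
118179937 5719128
14653359062 709125747

[20; 1,1,1,40] for √427; ℓ=4 ⇒ convergent index 3
a_0=20:  p_0=20·1+0=20,  q_0=20·0+1=1
a_1=1:  p_1=1·20+1=21,  q_1=1·1+0=1
a_2=1:  p_2=1·21+20=41,  q_2=1·1+1=2
a_3=1:  p_3=1·41+21=62,  q_3=1·2+1=3
(x₁, y₁) = (62, 3);  62² − 427·3² = 1 ✓
n=2: (62,3)∘(62,3) = (62·62+427·3·3, 62·3+3·62) = (7687,372)
n=3: (7687,372)∘(62,3) = (62·7687+427·3·372, 62·372+3·7687) = (953126,46125)
n=4: (953126,46125)∘(62,3) = (62·953126+427·3·46125, 62·46125+3·953126) = (118179937,5719128)
n=5: (118179937,5719128)∘(62,3) = (62·118179937+427·3·5719128, 62·5719128+3·118179937) = (14653359062,709125747)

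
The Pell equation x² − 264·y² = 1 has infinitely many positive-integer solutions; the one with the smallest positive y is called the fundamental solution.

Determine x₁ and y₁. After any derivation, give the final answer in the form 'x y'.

65 4

[16; 4,32] for √264; ℓ=2 ⇒ convergent index 1
i=0: a=16 ⇒ p=16, q=1
i=1: a=4 ⇒ p=65, q=4
(x₁, y₁) = (65, 4);  65² − 264·4² = 1 ✓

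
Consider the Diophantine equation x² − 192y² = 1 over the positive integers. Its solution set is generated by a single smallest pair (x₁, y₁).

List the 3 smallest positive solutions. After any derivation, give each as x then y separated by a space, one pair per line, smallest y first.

d=192: √d = [13; 1,5,1,26] (ℓ=4, even), read p_3/q_3
i=0: a=13 ⇒ p=13, q=1
…
i=2: a=5 ⇒ p=83, q=6
i=3: a=1 ⇒ p=97, q=7
(x₁, y₁) = (97, 7);  97² − 192·7² = 1 ✓
(x_2, y_2) = (97·97 + 192·7·7, 97·7 + 7·97) = (18817, 1358)
(x_3, y_3) = (97·18817 + 192·7·1358, 97·1358 + 7·18817) = (3650401, 263445)

97 7
18817 1358
3650401 263445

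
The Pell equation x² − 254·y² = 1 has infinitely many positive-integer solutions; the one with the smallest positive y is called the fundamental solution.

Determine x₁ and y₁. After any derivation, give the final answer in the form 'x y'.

255 16

[15; 1,14,1,30] for √254; ℓ=4 ⇒ convergent index 3
k=0  a_k=15  p_k/q_k = 15/1
…
k=2  a_k=14  p_k/q_k = 239/15
k=3  a_k=1  p_k/q_k = 255/16
fundamental: x₁=255, y₁=16  (since 65025 − 254·256 = 1)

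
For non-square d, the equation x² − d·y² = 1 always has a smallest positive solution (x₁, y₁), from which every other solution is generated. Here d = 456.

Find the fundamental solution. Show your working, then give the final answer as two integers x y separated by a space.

d=456: √d = [21; 2,1,4,1,2,42] (ℓ=6, even), read p_5/q_5
step 0: (21, 1)  from 21·(1,0) + (0,1)
…
step 3: (299, 14)  from 4·(64,3) + (43,2)
step 4: (363, 17)  from 1·(299,14) + (64,3)
step 5: (1025, 48)  from 2·(363,17) + (299,14)
→ (1025, 48).  Check: 1025²=1050625, 456·48²=1050624, difference 1.

1025 48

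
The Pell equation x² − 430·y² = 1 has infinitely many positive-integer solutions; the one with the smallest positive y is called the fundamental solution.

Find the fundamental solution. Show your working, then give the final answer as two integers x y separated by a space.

√430 = [20; 1,2,1,3,1,…,2,1,40, …], period ℓ=14 (even) → k=13
a_0=20:  p_0=20·1+0=20,  q_0=20·0+1=1
a_1=1:  p_1=1·20+1=21,  q_1=1·1+0=1
…
a_4=3:  p_4=3·83+62=311,  q_4=3·4+3=15
…
a_9=1:  p_9=1·133439+21794=155233,  q_9=1·6435+1051=7486
a_10=3:  p_10=3·155233+133439=599138,  q_10=3·7486+6435=28893
…
a_12=2:  p_12=2·754371+599138=2107880,  q_12=2·36379+28893=101651
a_13=1:  p_13=1·2107880+754371=2862251,  q_13=1·101651+36379=138030
fundamental: x₁=2862251, y₁=138030  (since 8192480787001 − 430·19052280900 = 1)

2862251 138030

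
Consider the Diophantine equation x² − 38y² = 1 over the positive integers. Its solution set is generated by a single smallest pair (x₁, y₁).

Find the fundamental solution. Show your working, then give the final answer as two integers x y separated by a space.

d=38: √d = [6; 6,12] (ℓ=2, even), read p_1/q_1
i=0: a=6 ⇒ p=6, q=1
i=1: a=6 ⇒ p=37, q=6
(x₁, y₁) = (37, 6);  37² − 38·6² = 1 ✓

37 6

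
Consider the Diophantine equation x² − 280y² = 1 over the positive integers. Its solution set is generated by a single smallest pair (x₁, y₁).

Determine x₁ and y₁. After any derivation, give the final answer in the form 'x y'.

[16; 1,2,1,2,1,32] for √280; ℓ=6 ⇒ convergent index 5
k=0  a_k=16  p_k/q_k = 16/1
…
k=4  a_k=2  p_k/q_k = 184/11
k=5  a_k=1  p_k/q_k = 251/15
fundamental: x₁=251, y₁=15  (since 63001 − 280·225 = 1)

251 15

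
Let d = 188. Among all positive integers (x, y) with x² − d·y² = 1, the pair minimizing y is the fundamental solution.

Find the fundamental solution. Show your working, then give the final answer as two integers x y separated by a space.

4607 336

d=188: √d = [13; 1,2,2,6,2,2,1,26] (ℓ=8, even), read p_7/q_7
i=0: a=13 ⇒ p=13, q=1
i=1: a=1 ⇒ p=14, q=1
…
i=3: a=2 ⇒ p=96, q=7
i=4: a=6 ⇒ p=617, q=45
i=5: a=2 ⇒ p=1330, q=97
i=6: a=2 ⇒ p=3277, q=239
i=7: a=1 ⇒ p=4607, q=336
(x₁, y₁) = (4607, 336);  4607² − 188·336² = 1 ✓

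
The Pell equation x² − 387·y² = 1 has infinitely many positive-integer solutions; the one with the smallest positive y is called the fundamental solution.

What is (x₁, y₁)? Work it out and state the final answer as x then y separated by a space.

3482 177

√387 = [19; 1,2,19,2,1,38, …], period ℓ=6 (even) → k=5
a_0=19:  p_0=19·1+0=19,  q_0=19·0+1=1
a_1=1:  p_1=1·19+1=20,  q_1=1·1+0=1
…
a_3=19:  p_3=19·59+20=1141,  q_3=19·3+1=58
a_4=2:  p_4=2·1141+59=2341,  q_4=2·58+3=119
a_5=1:  p_5=1·2341+1141=3482,  q_5=1·119+58=177
fundamental: x₁=3482, y₁=177  (since 12124324 − 387·31329 = 1)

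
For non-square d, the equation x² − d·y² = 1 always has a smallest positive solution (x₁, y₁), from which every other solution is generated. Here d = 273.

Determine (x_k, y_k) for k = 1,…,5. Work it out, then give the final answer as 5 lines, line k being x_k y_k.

√273 → a₀=16, period (1,1,10,1,1,32); ℓ=6 even so k=5
k=0  a_k=16  p_k/q_k = 16/1
…
k=3  a_k=10  p_k/q_k = 347/21
k=4  a_k=1  p_k/q_k = 380/23
k=5  a_k=1  p_k/q_k = 727/44
→ (727, 44).  Check: 727²=528529, 273·44²=528528, difference 1.
(727+44√273)^2 = 1057057 + 63976√273
(727+44√273)^3 = 1536960151 + 93021060√273
(727+44√273)^4 = 2234739002497 + 135252557264√273
(727+44√273)^5 = 3249308972670487 + 196657125240796√273

727 44
1057057 63976
1536960151 93021060
2234739002497 135252557264
3249308972670487 196657125240796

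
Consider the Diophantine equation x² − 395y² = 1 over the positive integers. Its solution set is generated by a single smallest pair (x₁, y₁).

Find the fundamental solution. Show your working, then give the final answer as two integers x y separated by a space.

159 8

√395 → a₀=19, period (1,6,1,38); ℓ=4 even so k=3
i=0: a=19 ⇒ p=19, q=1
…
i=2: a=6 ⇒ p=139, q=7
i=3: a=1 ⇒ p=159, q=8
fundamental: x₁=159, y₁=8  (since 25281 − 395·64 = 1)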